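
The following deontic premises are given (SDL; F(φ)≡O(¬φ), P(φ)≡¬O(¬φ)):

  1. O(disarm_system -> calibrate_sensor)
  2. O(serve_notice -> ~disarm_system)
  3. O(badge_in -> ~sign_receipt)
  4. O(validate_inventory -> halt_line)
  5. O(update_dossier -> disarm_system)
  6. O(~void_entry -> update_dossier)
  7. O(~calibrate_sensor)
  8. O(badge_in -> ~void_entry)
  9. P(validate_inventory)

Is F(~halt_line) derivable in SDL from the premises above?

Premise 4 is O(validate_inventory -> halt_line), but O(validate_inventory) is not derivable from the premises (the permission P(validate_inventory) asserts only ~O(~validate_inventory), not O(validate_inventory)), so it does not yield O(halt_line).
No other premise forces O(halt_line). An ideal world satisfying every premise can still have ~halt_line true, so F(~halt_line) is not derivable.

No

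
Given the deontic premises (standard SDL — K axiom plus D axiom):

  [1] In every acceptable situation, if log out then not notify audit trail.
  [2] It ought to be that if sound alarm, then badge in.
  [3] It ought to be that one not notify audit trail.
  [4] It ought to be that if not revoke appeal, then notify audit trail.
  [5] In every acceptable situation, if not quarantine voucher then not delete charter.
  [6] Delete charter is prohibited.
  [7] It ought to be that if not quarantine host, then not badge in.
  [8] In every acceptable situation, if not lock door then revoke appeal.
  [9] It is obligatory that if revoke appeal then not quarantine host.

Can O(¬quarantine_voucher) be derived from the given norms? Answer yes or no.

Premise 5 is O(¬quarantine_voucher → ¬delete_charter); even if O(¬delete_charter) held, inferring O(¬quarantine_voucher) would be affirming the consequent — invalid.
No other premise forces O(¬quarantine_voucher). An ideal world satisfying every premise can still have ¬quarantine_voucher false, so O(¬quarantine_voucher) is not derivable.

No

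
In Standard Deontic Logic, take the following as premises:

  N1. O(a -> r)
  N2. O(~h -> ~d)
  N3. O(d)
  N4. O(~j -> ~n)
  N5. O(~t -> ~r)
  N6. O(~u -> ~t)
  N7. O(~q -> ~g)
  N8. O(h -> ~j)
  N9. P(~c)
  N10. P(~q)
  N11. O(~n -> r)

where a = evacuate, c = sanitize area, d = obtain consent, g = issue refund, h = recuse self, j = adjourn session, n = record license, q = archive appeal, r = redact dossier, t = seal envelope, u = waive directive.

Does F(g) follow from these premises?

No

Premise 7 is O(~q -> ~g), but O(~q) is not derivable from the premises (the permission P(~q) asserts only ~O(q), not O(~q)), so it does not yield O(~g).
No other premise forces O(~g). An ideal world satisfying every premise can still have g true, so F(g) is not derivable.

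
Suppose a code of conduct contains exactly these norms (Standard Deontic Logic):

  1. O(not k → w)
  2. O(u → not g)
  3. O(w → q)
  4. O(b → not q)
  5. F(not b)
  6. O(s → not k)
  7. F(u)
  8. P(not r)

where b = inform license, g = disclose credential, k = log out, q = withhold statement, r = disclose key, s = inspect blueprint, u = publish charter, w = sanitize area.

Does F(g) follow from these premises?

Premise 2 is O(u → not g), but O(u) is not derivable from the premises, so it does not yield O(not g).
No other premise forces O(not g). An ideal world satisfying every premise can still have g true, so F(g) is not derivable.

No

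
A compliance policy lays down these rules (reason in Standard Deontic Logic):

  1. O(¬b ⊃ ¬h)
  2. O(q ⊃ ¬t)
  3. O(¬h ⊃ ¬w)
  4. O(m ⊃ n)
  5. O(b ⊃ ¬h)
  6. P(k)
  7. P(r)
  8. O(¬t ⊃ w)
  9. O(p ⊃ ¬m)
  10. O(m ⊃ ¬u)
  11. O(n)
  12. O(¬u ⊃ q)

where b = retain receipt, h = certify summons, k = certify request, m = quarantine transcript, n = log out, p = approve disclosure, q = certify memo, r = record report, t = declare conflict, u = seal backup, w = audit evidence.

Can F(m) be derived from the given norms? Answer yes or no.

Yes

Premises 5 and 1 are O(b ⊃ ¬h) and O(¬b ⊃ ¬h); every ideal world satisfies b or ¬b, so in either case ¬h holds — hence O(¬h).
With premise 3, O(¬h ⊃ ¬w), the K-axiom yields O(¬w).
Premise 8 is O(¬t ⊃ w); contrapositively O(¬w ⊃ t). Since O(¬w) holds, K gives O(t).
Premise 2 is O(q ⊃ ¬t); contrapositively O(t ⊃ ¬q). Since O(t) holds, K gives O(¬q).
Premise 12, O(¬u ⊃ q), contraposes to O(¬q ⊃ u); with O(¬q) we get O(u).
Premise 10 is O(m ⊃ ¬u); contrapositively O(u ⊃ ¬m). Since O(u) holds, K gives O(¬m).
Premises 4, 6, 7, 9, 11 do not contribute to this derivation.
So O(¬m) holds, i.e. F(m). The claim follows.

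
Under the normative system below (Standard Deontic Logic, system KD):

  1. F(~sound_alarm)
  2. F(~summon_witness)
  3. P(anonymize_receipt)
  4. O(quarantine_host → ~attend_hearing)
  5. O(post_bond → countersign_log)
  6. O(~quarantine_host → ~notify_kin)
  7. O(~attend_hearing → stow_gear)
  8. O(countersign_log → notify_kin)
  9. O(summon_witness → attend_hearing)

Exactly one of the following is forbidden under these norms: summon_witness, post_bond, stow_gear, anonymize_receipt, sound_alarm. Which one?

post_bond

F(~summon_witness) at premise 2 means O(summon_witness).
With premise 9, O(summon_witness → attend_hearing), the K-axiom yields O(attend_hearing).
Premise 4 is O(quarantine_host → ~attend_hearing); contrapositively O(attend_hearing → ~quarantine_host). Since O(attend_hearing) holds, K gives O(~quarantine_host).
From O(~quarantine_host) and premise 6, O(~quarantine_host → ~notify_kin), we obtain O(~notify_kin).
Premise 8 is O(countersign_log → notify_kin); contrapositively O(~notify_kin → ~countersign_log). Since O(~notify_kin) holds, K gives O(~countersign_log).
Premise 5, O(post_bond → countersign_log), contraposes to O(~countersign_log → ~post_bond); with O(~countersign_log) we get O(~post_bond).
So O(~post_bond) holds, i.e. post_bond is forbidden. None of the other listed options is forbidden under the premises.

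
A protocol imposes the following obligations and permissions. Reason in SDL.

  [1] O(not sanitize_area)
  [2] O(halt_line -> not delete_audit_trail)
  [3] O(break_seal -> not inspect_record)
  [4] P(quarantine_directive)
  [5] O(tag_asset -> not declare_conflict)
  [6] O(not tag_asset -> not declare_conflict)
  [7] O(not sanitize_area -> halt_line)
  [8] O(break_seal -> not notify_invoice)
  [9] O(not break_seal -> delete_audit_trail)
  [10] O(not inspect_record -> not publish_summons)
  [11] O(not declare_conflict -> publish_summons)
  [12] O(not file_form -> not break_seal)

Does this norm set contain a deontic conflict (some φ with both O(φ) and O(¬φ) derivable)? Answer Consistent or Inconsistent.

Inconsistent

By case analysis on tag_asset: premise 5 gives O(tag_asset -> not declare_conflict) and premise 6 gives O(not tag_asset -> not declare_conflict), so O(not declare_conflict) either way.
Applying K to premise 11 (O(not declare_conflict -> publish_summons)) and O(not declare_conflict) yields O(publish_summons).
Premise 10, O(not inspect_record -> not publish_summons), contraposes to O(publish_summons -> inspect_record); with O(publish_summons) we get O(inspect_record).
The contrapositive of premise 3 (O(break_seal -> not inspect_record)) is O(inspect_record -> not break_seal), and O(inspect_record) is already established, so O(not break_seal).
With premise 9, O(not break_seal -> delete_audit_trail), the K-axiom yields O(delete_audit_trail).
Premise 2, O(halt_line -> not delete_audit_trail), contraposes to O(delete_audit_trail -> not halt_line); with O(delete_audit_trail) we get O(not halt_line).
Premise 7 is O(not sanitize_area -> halt_line); contrapositively O(not halt_line -> sanitize_area). Since O(not halt_line) holds, K gives O(sanitize_area).
But premise 1 directly asserts O(not sanitize_area).
We now have both O(sanitize_area) and O(not sanitize_area) — sanitize_area is simultaneously obligatory and forbidden, violating the D-axiom.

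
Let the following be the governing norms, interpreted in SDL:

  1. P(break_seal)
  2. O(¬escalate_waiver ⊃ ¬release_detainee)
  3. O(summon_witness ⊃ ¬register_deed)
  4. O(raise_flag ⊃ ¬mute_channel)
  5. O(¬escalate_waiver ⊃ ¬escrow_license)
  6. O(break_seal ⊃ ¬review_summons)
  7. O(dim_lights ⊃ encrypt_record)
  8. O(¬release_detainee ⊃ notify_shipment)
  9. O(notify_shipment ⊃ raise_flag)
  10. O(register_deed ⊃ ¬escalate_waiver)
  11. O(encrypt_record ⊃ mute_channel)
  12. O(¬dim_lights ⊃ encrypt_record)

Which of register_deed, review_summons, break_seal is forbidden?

register_deed

Premises 7 and 12 are O(dim_lights ⊃ encrypt_record) and O(¬dim_lights ⊃ encrypt_record); every ideal world satisfies dim_lights or ¬dim_lights, so in either case encrypt_record holds — hence O(encrypt_record).
From O(encrypt_record) and premise 11, O(encrypt_record ⊃ mute_channel), we obtain O(mute_channel).
Premise 4, O(raise_flag ⊃ ¬mute_channel), contraposes to O(mute_channel ⊃ ¬raise_flag); with O(mute_channel) we get O(¬raise_flag).
Premise 9, O(notify_shipment ⊃ raise_flag), contraposes to O(¬raise_flag ⊃ ¬notify_shipment); with O(¬raise_flag) we get O(¬notify_shipment).
Premise 8 is O(¬release_detainee ⊃ notify_shipment); contrapositively O(¬notify_shipment ⊃ release_detainee). Since O(¬notify_shipment) holds, K gives O(release_detainee).
The contrapositive of premise 2 (O(¬escalate_waiver ⊃ ¬release_detainee)) is O(release_detainee ⊃ escalate_waiver), and O(release_detainee) is already established, so O(escalate_waiver).
Premise 10, O(register_deed ⊃ ¬escalate_waiver), contraposes to O(escalate_waiver ⊃ ¬register_deed); with O(escalate_waiver) we get O(¬register_deed).
So O(¬register_deed) holds, i.e. register_deed is forbidden. None of the other listed options is forbidden under the premises.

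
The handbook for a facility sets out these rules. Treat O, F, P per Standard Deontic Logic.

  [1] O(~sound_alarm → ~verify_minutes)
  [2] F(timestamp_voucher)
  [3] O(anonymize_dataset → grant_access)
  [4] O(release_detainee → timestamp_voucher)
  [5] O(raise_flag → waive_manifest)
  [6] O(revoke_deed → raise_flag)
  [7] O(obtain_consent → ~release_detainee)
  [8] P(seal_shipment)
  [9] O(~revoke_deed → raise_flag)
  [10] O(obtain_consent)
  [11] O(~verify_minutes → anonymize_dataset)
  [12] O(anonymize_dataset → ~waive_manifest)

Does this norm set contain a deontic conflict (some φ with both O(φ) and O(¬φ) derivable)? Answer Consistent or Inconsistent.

Consistent

Premise 4 is O(release_detainee → timestamp_voucher), but O(release_detainee) is not derivable from the premises, so it does not yield O(timestamp_voucher).
So O(timestamp_voucher) is not derivable, and the apparent clash with O(~timestamp_voucher) does not arise.
A world satisfying every obligation exists (e.g. anonymize_dataset=false, grant_access=false, obtain_consent=true, raise_flag=true, release_detainee=false, revoke_deed=false, seal_shipment=false, sound_alarm=true, timestamp_voucher=false, verify_minutes=true, waive_manifest=true); no atom is both obligatory and forbidden, so the set is consistent.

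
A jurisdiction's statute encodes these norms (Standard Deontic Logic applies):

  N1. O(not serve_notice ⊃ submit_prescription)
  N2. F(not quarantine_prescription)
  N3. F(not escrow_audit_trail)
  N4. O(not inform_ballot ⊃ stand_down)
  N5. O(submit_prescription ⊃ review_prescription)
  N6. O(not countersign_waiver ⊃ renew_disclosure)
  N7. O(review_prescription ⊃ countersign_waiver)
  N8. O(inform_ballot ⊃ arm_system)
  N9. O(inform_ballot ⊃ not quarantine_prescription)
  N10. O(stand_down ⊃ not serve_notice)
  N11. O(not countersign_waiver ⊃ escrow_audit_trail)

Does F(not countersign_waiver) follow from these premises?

Premise 2 is F(not quarantine_prescription), i.e. O(quarantine_prescription).
Premise 9, O(inform_ballot ⊃ not quarantine_prescription), contraposes to O(quarantine_prescription ⊃ not inform_ballot); with O(quarantine_prescription) we get O(not inform_ballot).
Applying K to premise 4 (O(not inform_ballot ⊃ stand_down)) and O(not inform_ballot) yields O(stand_down).
With premise 10, O(stand_down ⊃ not serve_notice), the K-axiom yields O(not serve_notice).
Premise 1 is O(not serve_notice ⊃ submit_prescription); since O(not serve_notice), deontic closure gives O(submit_prescription).
From O(submit_prescription) and premise 5, O(submit_prescription ⊃ review_prescription), we obtain O(review_prescription).
With premise 7, O(review_prescription ⊃ countersign_waiver), the K-axiom yields O(countersign_waiver).
Premises 3, 6, 8, 11 do not contribute to this derivation.
So O(countersign_waiver) holds, i.e. F(not countersign_waiver). The claim follows.

Yes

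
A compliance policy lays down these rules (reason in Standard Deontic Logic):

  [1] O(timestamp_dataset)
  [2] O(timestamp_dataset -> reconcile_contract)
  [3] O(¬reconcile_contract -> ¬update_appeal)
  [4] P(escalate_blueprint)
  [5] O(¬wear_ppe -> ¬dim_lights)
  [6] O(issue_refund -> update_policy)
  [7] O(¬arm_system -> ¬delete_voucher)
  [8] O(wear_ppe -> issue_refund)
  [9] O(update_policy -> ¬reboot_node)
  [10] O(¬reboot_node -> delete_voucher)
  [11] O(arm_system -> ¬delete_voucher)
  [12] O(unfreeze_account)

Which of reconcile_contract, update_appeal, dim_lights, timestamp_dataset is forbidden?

Premises 7 and 11 are O(¬arm_system -> ¬delete_voucher) and O(arm_system -> ¬delete_voucher); every ideal world satisfies ¬arm_system or arm_system, so in either case ¬delete_voucher holds — hence O(¬delete_voucher).
The contrapositive of premise 10 (O(¬reboot_node -> delete_voucher)) is O(¬delete_voucher -> reboot_node), and O(¬delete_voucher) is already established, so O(reboot_node).
Premise 9 is O(update_policy -> ¬reboot_node); contrapositively O(reboot_node -> ¬update_policy). Since O(reboot_node) holds, K gives O(¬update_policy).
Premise 6 is O(issue_refund -> update_policy); contrapositively O(¬update_policy -> ¬issue_refund). Since O(¬update_policy) holds, K gives O(¬issue_refund).
Premise 8, O(wear_ppe -> issue_refund), contraposes to O(¬issue_refund -> ¬wear_ppe); with O(¬issue_refund) we get O(¬wear_ppe).
Applying K to premise 5 (O(¬wear_ppe -> ¬dim_lights)) and O(¬wear_ppe) yields O(¬dim_lights).
So O(¬dim_lights) holds, i.e. dim_lights is forbidden. None of the other listed options is forbidden under the premises.

dim_lights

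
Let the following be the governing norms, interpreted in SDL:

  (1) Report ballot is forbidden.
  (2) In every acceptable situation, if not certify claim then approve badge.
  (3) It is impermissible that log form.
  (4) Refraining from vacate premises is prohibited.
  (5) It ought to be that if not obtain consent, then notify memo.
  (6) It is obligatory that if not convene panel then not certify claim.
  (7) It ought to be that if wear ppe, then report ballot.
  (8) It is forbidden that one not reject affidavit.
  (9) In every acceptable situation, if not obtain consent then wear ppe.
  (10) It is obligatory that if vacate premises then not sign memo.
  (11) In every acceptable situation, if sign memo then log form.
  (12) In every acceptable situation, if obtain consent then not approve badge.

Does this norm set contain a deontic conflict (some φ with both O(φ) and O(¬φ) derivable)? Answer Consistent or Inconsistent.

Consistent

Premise 11 is O(sign_memo → log_form), but O(sign_memo) is not derivable from the premises, so it does not yield O(log_form).
So O(log_form) is not derivable, and the apparent clash with O(¬log_form) does not arise.
A world satisfying every obligation exists (e.g. approve_badge=false, certify_claim=true, convene_panel=true, log_form=false, notify_memo=false, obtain_consent=true, reject_affidavit=true, report_ballot=false, sign_memo=false, vacate_premises=true, wear_ppe=false); no atom is both obligatory and forbidden, so the set is consistent.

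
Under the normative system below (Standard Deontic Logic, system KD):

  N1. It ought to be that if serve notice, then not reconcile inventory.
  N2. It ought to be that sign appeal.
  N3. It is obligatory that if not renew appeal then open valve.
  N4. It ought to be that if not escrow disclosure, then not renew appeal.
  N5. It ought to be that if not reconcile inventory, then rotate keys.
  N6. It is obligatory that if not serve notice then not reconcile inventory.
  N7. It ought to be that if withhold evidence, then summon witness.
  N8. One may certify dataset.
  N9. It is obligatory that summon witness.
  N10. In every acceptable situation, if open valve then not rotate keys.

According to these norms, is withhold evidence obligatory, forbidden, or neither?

Neither

Premise 7 is O(withhold_evidence → summon_witness); even if O(summon_witness) held, inferring O(withhold_evidence) would be affirming the consequent — invalid.
No premise or chain of K-axiom applications forces O(withhold_evidence), and none forces O(¬withhold_evidence). So withhold_evidence is neither obligatory nor forbidden under these norms.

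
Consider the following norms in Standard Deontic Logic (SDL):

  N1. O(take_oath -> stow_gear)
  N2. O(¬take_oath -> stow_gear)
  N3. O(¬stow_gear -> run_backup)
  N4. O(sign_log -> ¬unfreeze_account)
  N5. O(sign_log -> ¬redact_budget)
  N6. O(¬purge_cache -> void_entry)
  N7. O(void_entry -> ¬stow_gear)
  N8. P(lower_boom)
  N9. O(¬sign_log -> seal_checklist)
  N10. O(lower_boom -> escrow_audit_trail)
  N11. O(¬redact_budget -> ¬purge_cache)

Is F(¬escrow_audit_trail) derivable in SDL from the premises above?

No

Premise 10 is O(lower_boom -> escrow_audit_trail), but O(lower_boom) is not derivable from the premises (the permission P(lower_boom) asserts only ¬O(¬lower_boom), not O(lower_boom)), so it does not yield O(escrow_audit_trail).
No other premise forces O(escrow_audit_trail). An ideal world satisfying every premise can still have ¬escrow_audit_trail true, so F(¬escrow_audit_trail) is not derivable.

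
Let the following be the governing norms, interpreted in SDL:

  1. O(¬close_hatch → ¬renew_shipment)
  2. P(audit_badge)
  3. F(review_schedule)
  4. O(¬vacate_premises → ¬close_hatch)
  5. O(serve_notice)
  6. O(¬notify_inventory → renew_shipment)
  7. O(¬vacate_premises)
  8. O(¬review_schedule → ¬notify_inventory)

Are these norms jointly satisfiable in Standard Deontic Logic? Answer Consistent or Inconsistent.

Premise 3 is F(review_schedule), i.e. O(¬review_schedule).
Premise 8 is O(¬review_schedule → ¬notify_inventory); since O(¬review_schedule), deontic closure gives O(¬notify_inventory).
Applying K to premise 6 (O(¬notify_inventory → renew_shipment)) and O(¬notify_inventory) yields O(renew_shipment).
Premise 1, O(¬close_hatch → ¬renew_shipment), contraposes to O(renew_shipment → close_hatch); with O(renew_shipment) we get O(close_hatch).
The contrapositive of premise 4 (O(¬vacate_premises → ¬close_hatch)) is O(close_hatch → vacate_premises), and O(close_hatch) is already established, so O(vacate_premises).
However, premise 7 gives O(¬vacate_premises).
We now have both O(vacate_premises) and O(¬vacate_premises) — vacate_premises is simultaneously obligatory and forbidden, violating the D-axiom.

Inconsistent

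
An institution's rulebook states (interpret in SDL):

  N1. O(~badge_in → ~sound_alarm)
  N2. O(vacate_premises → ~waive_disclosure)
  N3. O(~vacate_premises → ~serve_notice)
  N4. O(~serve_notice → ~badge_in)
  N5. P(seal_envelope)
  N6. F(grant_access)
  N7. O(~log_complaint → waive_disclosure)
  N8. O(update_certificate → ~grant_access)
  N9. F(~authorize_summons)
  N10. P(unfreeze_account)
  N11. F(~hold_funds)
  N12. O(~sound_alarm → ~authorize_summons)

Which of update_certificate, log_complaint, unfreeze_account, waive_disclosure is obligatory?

Premise 9, F(~authorize_summons), is equivalent to O(authorize_summons).
Premise 12 is O(~sound_alarm → ~authorize_summons); contrapositively O(authorize_summons → sound_alarm). Since O(authorize_summons) holds, K gives O(sound_alarm).
The contrapositive of premise 1 (O(~badge_in → ~sound_alarm)) is O(sound_alarm → badge_in), and O(sound_alarm) is already established, so O(badge_in).
Premise 4, O(~serve_notice → ~badge_in), contraposes to O(badge_in → serve_notice); with O(badge_in) we get O(serve_notice).
The contrapositive of premise 3 (O(~vacate_premises → ~serve_notice)) is O(serve_notice → vacate_premises), and O(serve_notice) is already established, so O(vacate_premises).
From O(vacate_premises) and premise 2, O(vacate_premises → ~waive_disclosure), we obtain O(~waive_disclosure).
Premise 7 is O(~log_complaint → waive_disclosure); contrapositively O(~waive_disclosure → log_complaint). Since O(~waive_disclosure) holds, K gives O(log_complaint).
So O(log_complaint) holds — log_complaint is obligatory. None of the other listed options is made obligatory by any chain of premises.

log_complaint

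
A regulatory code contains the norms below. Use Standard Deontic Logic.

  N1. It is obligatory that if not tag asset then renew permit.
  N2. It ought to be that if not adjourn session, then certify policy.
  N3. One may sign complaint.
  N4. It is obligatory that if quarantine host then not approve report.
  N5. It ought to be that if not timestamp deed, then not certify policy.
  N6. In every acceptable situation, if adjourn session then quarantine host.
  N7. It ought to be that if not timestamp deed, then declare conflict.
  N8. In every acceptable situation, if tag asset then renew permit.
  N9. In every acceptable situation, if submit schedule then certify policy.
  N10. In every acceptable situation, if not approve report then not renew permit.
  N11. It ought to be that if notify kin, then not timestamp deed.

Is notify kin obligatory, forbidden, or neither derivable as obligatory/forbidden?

By case analysis on tag_asset: premise 8 gives O(tag_asset → renew_permit) and premise 1 gives O(¬tag_asset → renew_permit), so O(renew_permit) either way.
The contrapositive of premise 10 (O(¬approve_report → ¬renew_permit)) is O(renew_permit → approve_report), and O(renew_permit) is already established, so O(approve_report).
Premise 4 is O(quarantine_host → ¬approve_report); contrapositively O(approve_report → ¬quarantine_host). Since O(approve_report) holds, K gives O(¬quarantine_host).
Premise 6, O(adjourn_session → quarantine_host), contraposes to O(¬quarantine_host → ¬adjourn_session); with O(¬quarantine_host) we get O(¬adjourn_session).
With premise 2, O(¬adjourn_session → certify_policy), the K-axiom yields O(certify_policy).
Premise 5, O(¬timestamp_deed → ¬certify_policy), contraposes to O(certify_policy → timestamp_deed); with O(certify_policy) we get O(timestamp_deed).
Premise 11, O(notify_kin → ¬timestamp_deed), contraposes to O(timestamp_deed → ¬notify_kin); with O(timestamp_deed) we get O(¬notify_kin).
Premises 3, 7, 9 do not contribute to this derivation.
Thus O(¬notify_kin), which is F(notify_kin): notify_kin is forbidden.

Forbidden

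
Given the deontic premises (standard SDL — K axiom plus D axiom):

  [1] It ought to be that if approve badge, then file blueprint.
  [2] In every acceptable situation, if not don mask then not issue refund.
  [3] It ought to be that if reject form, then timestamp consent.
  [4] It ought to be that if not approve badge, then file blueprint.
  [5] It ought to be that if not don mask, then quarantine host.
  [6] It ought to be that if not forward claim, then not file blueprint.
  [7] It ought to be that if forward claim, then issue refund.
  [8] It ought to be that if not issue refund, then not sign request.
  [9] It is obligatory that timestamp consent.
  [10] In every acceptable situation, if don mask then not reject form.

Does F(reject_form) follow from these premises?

Premises 4 and 1 cover both cases: O(¬approve_badge → file_blueprint) and O(approve_badge → file_blueprint). Since ¬approve_badge ∨ approve_badge is a tautology, O(file_blueprint) follows.
Premise 6, O(¬forward_claim → ¬file_blueprint), contraposes to O(file_blueprint → forward_claim); with O(file_blueprint) we get O(forward_claim).
Applying K to premise 7 (O(forward_claim → issue_refund)) and O(forward_claim) yields O(issue_refund).
The contrapositive of premise 2 (O(¬don_mask → ¬issue_refund)) is O(issue_refund → don_mask), and O(issue_refund) is already established, so O(don_mask).
With premise 10, O(don_mask → ¬reject_form), the K-axiom yields O(¬reject_form).
Premises 3, 5, 8, 9 do not contribute to this derivation.
So O(¬reject_form) holds, i.e. F(reject_form). The claim follows.

Yes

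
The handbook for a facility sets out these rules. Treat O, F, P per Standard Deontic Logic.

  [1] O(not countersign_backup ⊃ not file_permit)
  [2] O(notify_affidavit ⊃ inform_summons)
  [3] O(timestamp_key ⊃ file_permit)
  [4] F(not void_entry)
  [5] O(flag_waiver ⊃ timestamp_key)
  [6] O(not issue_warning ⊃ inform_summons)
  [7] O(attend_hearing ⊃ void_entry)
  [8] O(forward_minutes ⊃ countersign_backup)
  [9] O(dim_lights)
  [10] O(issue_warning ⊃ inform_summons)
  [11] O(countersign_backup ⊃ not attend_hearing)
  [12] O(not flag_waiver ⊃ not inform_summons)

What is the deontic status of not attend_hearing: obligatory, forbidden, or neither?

Obligatory

By case analysis on issue_warning: premise 10 gives O(issue_warning ⊃ inform_summons) and premise 6 gives O(not issue_warning ⊃ inform_summons), so O(inform_summons) either way.
Premise 12, O(not flag_waiver ⊃ not inform_summons), contraposes to O(inform_summons ⊃ flag_waiver); with O(inform_summons) we get O(flag_waiver).
Premise 5 is O(flag_waiver ⊃ timestamp_key); since O(flag_waiver), deontic closure gives O(timestamp_key).
Applying K to premise 3 (O(timestamp_key ⊃ file_permit)) and O(timestamp_key) yields O(file_permit).
Premise 1 is O(not countersign_backup ⊃ not file_permit); contrapositively O(file_permit ⊃ countersign_backup). Since O(file_permit) holds, K gives O(countersign_backup).
Premise 11 is O(countersign_backup ⊃ not attend_hearing); since O(countersign_backup), deontic closure gives O(not attend_hearing).
Premises 2, 4, 7, 8, 9 do not contribute to this derivation.
Hence not attend_hearing is obligatory.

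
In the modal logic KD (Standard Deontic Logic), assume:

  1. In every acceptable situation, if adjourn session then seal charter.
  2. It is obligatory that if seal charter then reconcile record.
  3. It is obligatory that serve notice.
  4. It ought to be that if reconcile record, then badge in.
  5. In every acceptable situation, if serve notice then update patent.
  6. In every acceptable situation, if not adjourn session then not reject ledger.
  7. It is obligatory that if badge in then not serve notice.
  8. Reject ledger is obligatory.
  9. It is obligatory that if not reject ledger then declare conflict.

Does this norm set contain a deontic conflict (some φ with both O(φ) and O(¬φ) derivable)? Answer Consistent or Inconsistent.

Premise 8 states O(reject_ledger) outright.
Premise 6 is O(¬adjourn_session → ¬reject_ledger); contrapositively O(reject_ledger → adjourn_session). Since O(reject_ledger) holds, K gives O(adjourn_session).
Premise 1 is O(adjourn_session → seal_charter); since O(adjourn_session), deontic closure gives O(seal_charter).
Applying K to premise 2 (O(seal_charter → reconcile_record)) and O(seal_charter) yields O(reconcile_record).
From O(reconcile_record) and premise 4, O(reconcile_record → badge_in), we obtain O(badge_in).
From O(badge_in) and premise 7, O(badge_in → ¬serve_notice), we obtain O(¬serve_notice).
However, premise 3 gives O(serve_notice).
We now have both O(¬serve_notice) and O(serve_notice) — serve_notice is simultaneously obligatory and forbidden, violating the D-axiom.

Inconsistent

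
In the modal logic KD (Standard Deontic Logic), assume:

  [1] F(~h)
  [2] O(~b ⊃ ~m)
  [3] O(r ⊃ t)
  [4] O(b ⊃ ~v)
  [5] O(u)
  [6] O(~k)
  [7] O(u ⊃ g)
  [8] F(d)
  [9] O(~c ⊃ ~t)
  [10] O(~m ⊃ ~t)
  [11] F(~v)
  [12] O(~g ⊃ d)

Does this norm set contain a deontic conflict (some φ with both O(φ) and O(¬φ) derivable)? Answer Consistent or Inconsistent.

Premise 12 is O(~g ⊃ d), but O(~g) is not derivable from the premises, so it does not yield O(d).
So O(d) is not derivable, and the apparent clash with O(~d) does not arise.
A world satisfying every obligation exists (e.g. b=false, c=false, d=false, g=true, h=true, k=false, m=false, r=false, t=false, u=true, v=true); no atom is both obligatory and forbidden, so the set is consistent.

Consistent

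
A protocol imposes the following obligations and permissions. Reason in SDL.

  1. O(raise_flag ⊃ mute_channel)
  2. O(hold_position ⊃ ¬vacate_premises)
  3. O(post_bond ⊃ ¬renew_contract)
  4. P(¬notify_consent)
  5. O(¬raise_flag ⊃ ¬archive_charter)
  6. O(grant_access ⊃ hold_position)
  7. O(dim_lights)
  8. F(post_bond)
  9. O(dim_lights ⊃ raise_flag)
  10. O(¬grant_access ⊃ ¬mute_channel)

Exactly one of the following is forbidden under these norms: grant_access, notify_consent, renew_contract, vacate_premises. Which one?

vacate_premises

Premise 7 gives O(dim_lights).
With premise 9, O(dim_lights ⊃ raise_flag), the K-axiom yields O(raise_flag).
Applying K to premise 1 (O(raise_flag ⊃ mute_channel)) and O(raise_flag) yields O(mute_channel).
Premise 10 is O(¬grant_access ⊃ ¬mute_channel); contrapositively O(mute_channel ⊃ grant_access). Since O(mute_channel) holds, K gives O(grant_access).
With premise 6, O(grant_access ⊃ hold_position), the K-axiom yields O(hold_position).
Applying K to premise 2 (O(hold_position ⊃ ¬vacate_premises)) and O(hold_position) yields O(¬vacate_premises).
So O(¬vacate_premises) holds, i.e. vacate_premises is forbidden. None of the other listed options is forbidden under the premises.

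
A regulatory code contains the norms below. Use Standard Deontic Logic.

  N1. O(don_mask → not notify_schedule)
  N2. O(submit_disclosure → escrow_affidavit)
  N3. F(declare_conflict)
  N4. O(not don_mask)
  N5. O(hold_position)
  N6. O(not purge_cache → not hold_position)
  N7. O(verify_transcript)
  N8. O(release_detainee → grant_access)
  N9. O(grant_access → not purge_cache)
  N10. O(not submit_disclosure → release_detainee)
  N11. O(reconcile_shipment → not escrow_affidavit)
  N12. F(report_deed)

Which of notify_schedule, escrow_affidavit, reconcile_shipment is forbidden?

From premise 5 we have O(hold_position).
Premise 6 is O(not purge_cache → not hold_position); contrapositively O(hold_position → purge_cache). Since O(hold_position) holds, K gives O(purge_cache).
Premise 9 is O(grant_access → not purge_cache); contrapositively O(purge_cache → not grant_access). Since O(purge_cache) holds, K gives O(not grant_access).
The contrapositive of premise 8 (O(release_detainee → grant_access)) is O(not grant_access → not release_detainee), and O(not grant_access) is already established, so O(not release_detainee).
Premise 10 is O(not submit_disclosure → release_detainee); contrapositively O(not release_detainee → submit_disclosure). Since O(not release_detainee) holds, K gives O(submit_disclosure).
Applying K to premise 2 (O(submit_disclosure → escrow_affidavit)) and O(submit_disclosure) yields O(escrow_affidavit).
Premise 11, O(reconcile_shipment → not escrow_affidavit), contraposes to O(escrow_affidavit → not reconcile_shipment); with O(escrow_affidavit) we get O(not reconcile_shipment).
So O(not reconcile_shipment) holds, i.e. reconcile_shipment is forbidden. None of the other listed options is forbidden under the premises.

reconcile_shipment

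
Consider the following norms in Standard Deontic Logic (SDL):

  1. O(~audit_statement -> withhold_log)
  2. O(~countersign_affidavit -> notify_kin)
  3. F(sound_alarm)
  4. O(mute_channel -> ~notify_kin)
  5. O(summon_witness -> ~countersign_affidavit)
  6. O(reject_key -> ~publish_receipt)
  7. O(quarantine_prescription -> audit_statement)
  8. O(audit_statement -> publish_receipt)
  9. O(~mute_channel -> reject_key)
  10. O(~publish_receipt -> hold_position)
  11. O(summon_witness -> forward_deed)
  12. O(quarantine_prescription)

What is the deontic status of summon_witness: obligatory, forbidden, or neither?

Forbidden

From premise 12 we have O(quarantine_prescription).
Applying K to premise 7 (O(quarantine_prescription -> audit_statement)) and O(quarantine_prescription) yields O(audit_statement).
Applying K to premise 8 (O(audit_statement -> publish_receipt)) and O(audit_statement) yields O(publish_receipt).
Premise 6, O(reject_key -> ~publish_receipt), contraposes to O(publish_receipt -> ~reject_key); with O(publish_receipt) we get O(~reject_key).
Premise 9 is O(~mute_channel -> reject_key); contrapositively O(~reject_key -> mute_channel). Since O(~reject_key) holds, K gives O(mute_channel).
Premise 4 is O(mute_channel -> ~notify_kin); since O(mute_channel), deontic closure gives O(~notify_kin).
The contrapositive of premise 2 (O(~countersign_affidavit -> notify_kin)) is O(~notify_kin -> countersign_affidavit), and O(~notify_kin) is already established, so O(countersign_affidavit).
Premise 5 is O(summon_witness -> ~countersign_affidavit); contrapositively O(countersign_affidavit -> ~summon_witness). Since O(countersign_affidavit) holds, K gives O(~summon_witness).
Premises 1, 3, 10, 11 do not contribute to this derivation.
Thus O(~summon_witness), which is F(summon_witness): summon_witness is forbidden.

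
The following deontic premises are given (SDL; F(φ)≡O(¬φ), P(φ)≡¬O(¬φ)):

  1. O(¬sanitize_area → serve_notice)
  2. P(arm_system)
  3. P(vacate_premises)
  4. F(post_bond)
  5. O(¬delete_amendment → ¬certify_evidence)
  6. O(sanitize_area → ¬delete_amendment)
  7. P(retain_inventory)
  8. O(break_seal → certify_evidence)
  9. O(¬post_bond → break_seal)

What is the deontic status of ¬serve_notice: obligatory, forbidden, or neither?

Forbidden

F(post_bond) at premise 4 means O(¬post_bond).
Premise 9 is O(¬post_bond → break_seal); since O(¬post_bond), deontic closure gives O(break_seal).
Premise 8 is O(break_seal → certify_evidence); since O(break_seal), deontic closure gives O(certify_evidence).
Premise 5, O(¬delete_amendment → ¬certify_evidence), contraposes to O(certify_evidence → delete_amendment); with O(certify_evidence) we get O(delete_amendment).
Premise 6, O(sanitize_area → ¬delete_amendment), contraposes to O(delete_amendment → ¬sanitize_area); with O(delete_amendment) we get O(¬sanitize_area).
From O(¬sanitize_area) and premise 1, O(¬sanitize_area → serve_notice), we obtain O(serve_notice).
Premises 2, 3, 7 do not contribute to this derivation.
Thus O(serve_notice), which is F(¬serve_notice): ¬serve_notice is forbidden.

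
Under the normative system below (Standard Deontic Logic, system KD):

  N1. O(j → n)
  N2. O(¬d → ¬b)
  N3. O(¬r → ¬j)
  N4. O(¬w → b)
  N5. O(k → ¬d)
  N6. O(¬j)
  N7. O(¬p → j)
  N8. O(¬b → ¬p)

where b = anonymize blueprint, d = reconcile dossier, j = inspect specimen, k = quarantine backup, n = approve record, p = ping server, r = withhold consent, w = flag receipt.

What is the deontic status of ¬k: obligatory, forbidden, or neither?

Obligatory

Premise 6 states O(¬j) outright.
Premise 7, O(¬p → j), contraposes to O(¬j → p); with O(¬j) we get O(p).
Premise 8 is O(¬b → ¬p); contrapositively O(p → b). Since O(p) holds, K gives O(b).
Premise 2, O(¬d → ¬b), contraposes to O(b → d); with O(b) we get O(d).
The contrapositive of premise 5 (O(k → ¬d)) is O(d → ¬k), and O(d) is already established, so O(¬k).
Premises 1, 3, 4 do not contribute to this derivation.
Hence ¬k is obligatory.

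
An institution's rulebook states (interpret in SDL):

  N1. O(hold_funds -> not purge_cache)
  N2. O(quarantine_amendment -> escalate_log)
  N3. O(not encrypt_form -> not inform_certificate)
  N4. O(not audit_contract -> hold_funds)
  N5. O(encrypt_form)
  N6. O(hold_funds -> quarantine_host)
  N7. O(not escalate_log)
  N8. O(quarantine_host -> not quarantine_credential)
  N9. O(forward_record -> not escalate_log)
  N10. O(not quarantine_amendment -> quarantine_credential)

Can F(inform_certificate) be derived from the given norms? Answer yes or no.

Premise 3 is O(not encrypt_form -> not inform_certificate), but O(not encrypt_form) is not derivable from the premises, so it does not yield O(not inform_certificate).
No other premise forces O(not inform_certificate). An ideal world satisfying every premise can still have inform_certificate true, so F(inform_certificate) is not derivable.

No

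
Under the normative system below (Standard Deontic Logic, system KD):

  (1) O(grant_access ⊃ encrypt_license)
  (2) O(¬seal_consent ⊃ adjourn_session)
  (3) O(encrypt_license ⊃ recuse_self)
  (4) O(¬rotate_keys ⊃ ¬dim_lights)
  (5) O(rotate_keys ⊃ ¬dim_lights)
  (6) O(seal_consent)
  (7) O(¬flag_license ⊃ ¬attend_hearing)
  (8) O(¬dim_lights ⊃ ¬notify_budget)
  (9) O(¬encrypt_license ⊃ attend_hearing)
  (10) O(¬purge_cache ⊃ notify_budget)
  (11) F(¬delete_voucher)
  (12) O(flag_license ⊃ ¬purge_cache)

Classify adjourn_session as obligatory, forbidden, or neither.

Neither

Premise 2 is O(¬seal_consent ⊃ adjourn_session), but O(¬seal_consent) is not derivable from the premises, so it does not yield O(adjourn_session).
No premise or chain of K-axiom applications forces O(adjourn_session), and none forces O(¬adjourn_session). So adjourn_session is neither obligatory nor forbidden under these norms.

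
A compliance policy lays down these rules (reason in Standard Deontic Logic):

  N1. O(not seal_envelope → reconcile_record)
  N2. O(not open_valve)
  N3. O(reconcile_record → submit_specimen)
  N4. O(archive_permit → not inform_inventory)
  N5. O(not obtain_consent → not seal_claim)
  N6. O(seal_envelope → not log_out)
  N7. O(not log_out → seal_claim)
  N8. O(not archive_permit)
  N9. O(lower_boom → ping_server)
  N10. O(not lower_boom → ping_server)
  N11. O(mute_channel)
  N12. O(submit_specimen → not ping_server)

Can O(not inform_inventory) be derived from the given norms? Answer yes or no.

Premise 4 is O(archive_permit → not inform_inventory), but O(archive_permit) is not derivable from the premises, so it does not yield O(not inform_inventory).
No other premise forces O(not inform_inventory). An ideal world satisfying every premise can still have not inform_inventory false, so O(not inform_inventory) is not derivable.

No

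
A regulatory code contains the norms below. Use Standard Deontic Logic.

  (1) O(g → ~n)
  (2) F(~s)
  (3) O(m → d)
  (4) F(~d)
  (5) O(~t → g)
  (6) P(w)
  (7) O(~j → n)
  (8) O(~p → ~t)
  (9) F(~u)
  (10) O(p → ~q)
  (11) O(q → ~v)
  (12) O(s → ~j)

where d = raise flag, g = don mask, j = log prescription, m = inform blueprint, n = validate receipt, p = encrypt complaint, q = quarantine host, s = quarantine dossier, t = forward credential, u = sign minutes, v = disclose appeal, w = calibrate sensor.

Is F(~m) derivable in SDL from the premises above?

No

Premise 3 is O(m → d); even if O(d) held, inferring O(m) would be affirming the consequent — invalid.
No other premise forces O(m). An ideal world satisfying every premise can still have ~m true, so F(~m) is not derivable.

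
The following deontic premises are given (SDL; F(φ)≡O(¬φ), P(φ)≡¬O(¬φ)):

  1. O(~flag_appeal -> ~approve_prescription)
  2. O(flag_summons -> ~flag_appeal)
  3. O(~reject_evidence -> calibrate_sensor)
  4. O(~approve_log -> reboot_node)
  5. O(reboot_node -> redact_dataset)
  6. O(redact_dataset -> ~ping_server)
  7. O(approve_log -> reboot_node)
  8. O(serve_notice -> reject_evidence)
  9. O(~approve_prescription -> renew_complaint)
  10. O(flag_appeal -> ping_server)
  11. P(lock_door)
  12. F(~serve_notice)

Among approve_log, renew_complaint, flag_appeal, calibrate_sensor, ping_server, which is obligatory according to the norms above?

Premises 7 and 4 cover both cases: O(approve_log -> reboot_node) and O(~approve_log -> reboot_node). Since approve_log ∨ ~approve_log is a tautology, O(reboot_node) follows.
Applying K to premise 5 (O(reboot_node -> redact_dataset)) and O(reboot_node) yields O(redact_dataset).
Premise 6 is O(redact_dataset -> ~ping_server); since O(redact_dataset), deontic closure gives O(~ping_server).
Premise 10, O(flag_appeal -> ping_server), contraposes to O(~ping_server -> ~flag_appeal); with O(~ping_server) we get O(~flag_appeal).
Premise 1 is O(~flag_appeal -> ~approve_prescription); since O(~flag_appeal), deontic closure gives O(~approve_prescription).
Applying K to premise 9 (O(~approve_prescription -> renew_complaint)) and O(~approve_prescription) yields O(renew_complaint).
So O(renew_complaint) holds — renew_complaint is obligatory. None of the other listed options is made obligatory by any chain of premises.

renew_complaint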